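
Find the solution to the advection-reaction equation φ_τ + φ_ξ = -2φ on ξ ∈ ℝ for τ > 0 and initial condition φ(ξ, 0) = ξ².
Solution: Substitute φ = exp(-2τ)u, i.e. u = exp(2τ)φ.
By the product rule, φ_τ = exp(-2τ)(u_τ - 2u), φ_ξ = exp(-2τ)u_ξ.
Substituting into the PDE and dividing by exp(-2τ): u_τ - 2u + u_ξ = -2u.
The lower-order terms cancel, leaving the standard advection equation u_τ + u_ξ = 0.
Initial data for u: u(ξ,0) = φ(ξ,0) = ξ².
Solve for u:
  By method of characteristics (waves move right with speed 1):
  Along characteristics ξ - τ = const, u is constant, so u(ξ,τ) = f(ξ - τ) with f = u(·, 0).
Hence u(ξ,τ) = ξ² - 2ξτ + τ².
Transform back: φ(ξ,τ) = exp(-2τ)u(ξ,τ).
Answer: φ(ξ, τ) = ξ²exp(-2τ) - 2ξτexp(-2τ) + τ²exp(-2τ)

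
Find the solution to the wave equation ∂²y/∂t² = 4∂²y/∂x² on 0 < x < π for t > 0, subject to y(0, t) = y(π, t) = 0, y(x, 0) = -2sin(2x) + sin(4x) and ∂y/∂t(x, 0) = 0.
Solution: Separating variables: y = Σ [A_n cos(ω_n t) + B_n sin(ω_n t)] sin(nx), ω_n = 2n. From ICs: A_2=-2, A_4=1.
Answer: y(x, t) = -2sin(2x)cos(4t) + sin(4x)cos(8t)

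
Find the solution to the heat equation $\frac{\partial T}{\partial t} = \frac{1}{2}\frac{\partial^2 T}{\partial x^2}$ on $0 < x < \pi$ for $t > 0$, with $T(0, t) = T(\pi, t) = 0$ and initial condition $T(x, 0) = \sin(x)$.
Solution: Using separation of variables $T = X(x)G(t)$:
Eigenfunctions: $\sin(nx)$, $n = 1, 2, 3, \ldots$
General solution: $T(x, t) = \sum c_n \sin(nx) e^{-n^2 t/2}$
Matching $T(x,0) = \sin(x)$ term by term: $c_1=1$.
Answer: $T(x, t) = e^{-t/2} \sin(x)$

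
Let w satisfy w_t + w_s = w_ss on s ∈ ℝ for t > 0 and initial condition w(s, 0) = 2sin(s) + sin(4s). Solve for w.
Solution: Moving frame: η = s - t, σ = t, w = u(η,σ), so w_t = u_σ - u_η and w_ss = u_ηη.
Hence w_t + w_s = u_σ and the PDE becomes the heat equation u_σ = u_ηη on η ∈ ℝ.
Initial data: u(η,0) = w(η,0) = 2sin(η) + sin(4η). Each mode sin(nη) decays as exp(-n²σ) on ℝ, so u(η,σ) = Σ c_n exp(-n²σ) sin(nη) with c_1=2, c_4=1: u(η,σ) = 2exp(-σ)sin(η) + exp(-16σ)sin(4η).
Substituting back: w(s,t) = u(s - t, t).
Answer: w(s, t) = 2exp(-t)sin(s - t) + exp(-16t)sin(4s - 4t)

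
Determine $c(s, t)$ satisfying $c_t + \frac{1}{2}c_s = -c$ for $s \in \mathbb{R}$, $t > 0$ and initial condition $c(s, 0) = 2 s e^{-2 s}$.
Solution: Substitute $c = e^{-2s}u$.
Then $c_s = e^{-2s}(u_s - 2u)$, $c_t = e^{-2s}u_t$; substituting and dividing by $e^{-2s}$, the lower-order terms cancel: $u_t + \frac{1}{2}u_s = 0$ (standard advection equation).
Data for $u$: $u(s,0) = e^{2s}c(s,0) = 2 s$.
By characteristics ($ds/dt = 1/2$), $u(s,t) = f(s - \frac{1}{2}t)$ with $f = u( \cdot , 0)$.
So $u(s,t) = 2 s - t$, and $c(s,t) = e^{-2s}u(s,t)$.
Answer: $c(s, t) = 2 s e^{-2 s} -  t e^{-2 s}$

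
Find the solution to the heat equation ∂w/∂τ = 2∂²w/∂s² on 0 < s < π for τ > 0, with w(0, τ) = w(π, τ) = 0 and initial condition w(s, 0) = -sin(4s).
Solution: Separating variables: w = Σ c_n exp(-2n²τ) sin(ns). From w(s,0) = -sin(4s): c_4=-1.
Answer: w(s, τ) = -exp(-32τ)sin(4s)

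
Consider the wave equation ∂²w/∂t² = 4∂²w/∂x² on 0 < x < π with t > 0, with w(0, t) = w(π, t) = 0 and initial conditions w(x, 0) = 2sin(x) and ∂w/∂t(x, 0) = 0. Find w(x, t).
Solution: Using separation of variables w = X(x)T(t):
Eigenfunctions: sin(nx), n = 1, 2, 3, ...
General solution: w(x, t) = Σ [A_n cos(2n t) + B_n sin(2n t)] sin(nx)
From w(x,0) = 2sin(x): A_1=2. From w_t(x,0) = 0: all B_n = 0.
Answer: w(x, t) = 2sin(x)cos(2t)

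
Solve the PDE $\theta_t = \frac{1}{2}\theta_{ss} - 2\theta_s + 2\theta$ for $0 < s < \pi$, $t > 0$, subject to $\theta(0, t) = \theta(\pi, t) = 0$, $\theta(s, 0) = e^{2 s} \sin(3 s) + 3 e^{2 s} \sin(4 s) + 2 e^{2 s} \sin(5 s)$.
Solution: Substitute $\theta = e^{2s}u$.
Then $\theta_s = e^{2s}(u_s + 2u)$, $\theta_{ss} = e^{2s}(u_{ss} + 4u_s + 4u)$, $\theta_t = e^{2s}u_t$; substituting and dividing by $e^{2s}$, the lower-order terms cancel: $u_t = \frac{1}{2}u_{ss}$ (standard heat equation).
Data for $u$: $u(s,0) = e^{-2s}\theta(s,0) = \sin(3 s) + 3 \sin(4 s) + 2 \sin(5 s)$. The boundary conditions carry over: $u(0,t) = u(\pi,t) = 0$.
Separating variables: $u = \sum c_n e^{-n^2t/2} \sin(ns)$. From $u(s,0) = \sin(3 s) + 3 \sin(4 s) + 2 \sin(5 s)$: $c_3=1, c_4=3, c_5=2$.
So $u(s,t) = 3 e^{-8 t} \sin(4 s) + e^{-9 t/2} \sin(3 s) + 2 e^{-25 t/2} \sin(5 s)$, and $\theta(s,t) = e^{2s}u(s,t)$.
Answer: $\theta(s, t) = 3 e^{2 s} e^{-8 t} \sin(4 s) + e^{2 s} e^{-9 t/2} \sin(3 s) + 2 e^{2 s} e^{-25 t/2} \sin(5 s)$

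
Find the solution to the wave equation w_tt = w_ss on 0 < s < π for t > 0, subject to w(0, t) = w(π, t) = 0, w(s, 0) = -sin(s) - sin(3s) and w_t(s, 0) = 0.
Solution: Using separation of variables w = X(s)T(t):
Eigenfunctions: sin(ns), n = 1, 2, 3, ...
General solution: w(s, t) = Σ [A_n cos(n t) + B_n sin(n t)] sin(ns)
From w(s,0) = -sin(s) - sin(3s): A_1=-1, A_3=-1. From w_t(s,0) = 0: all B_n = 0.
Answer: w(s, t) = -sin(s)cos(t) - sin(3s)cos(3t)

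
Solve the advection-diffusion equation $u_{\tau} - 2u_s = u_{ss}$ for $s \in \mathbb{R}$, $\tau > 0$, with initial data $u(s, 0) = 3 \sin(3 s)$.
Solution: Change to a moving frame: let $\eta = s + 2\tau$, $\sigma = \tau$ and write $u(s,\tau) = w(\eta,\sigma)$.
By the chain rule $u_{\tau} = w_{\sigma} + 2w_{\eta}$, $u_s = w_{\eta}$, $u_{ss} = w_{\eta\eta}$.
Then $u_{\tau} - 2u_s = w_{\sigma}$: the advection term cancels and the PDE becomes the heat equation $w_{\sigma} = w_{\eta\eta}$ on $\eta \in \mathbb{R}$.
Initial data: $w(\eta,0) = u(\eta,0) = 3 \sin(3 \eta)$.
On $\eta \in \mathbb{R}$ each mode satisfies $(\sin(n\eta))'' = -n^2 \sin(n\eta)$, so $e^{-n^2\sigma} \sin(n\eta)$ solves the heat equation; by superposition $w(\eta,\sigma) = \sum c_n e^{-n^2\sigma} \sin(n\eta)$.
Reading off the coefficients: $c_3=3$, so $w(\eta,\sigma) = 3 e^{-9 \sigma} \sin(3 \eta)$.
Substituting back $\eta = s + 2\tau$, $\sigma = \tau$: $u(s,\tau) = w(s + 2\tau, \tau)$.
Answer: $u(s, \tau) = 3 e^{-9 \tau} \sin(6 \tau + 3 s)$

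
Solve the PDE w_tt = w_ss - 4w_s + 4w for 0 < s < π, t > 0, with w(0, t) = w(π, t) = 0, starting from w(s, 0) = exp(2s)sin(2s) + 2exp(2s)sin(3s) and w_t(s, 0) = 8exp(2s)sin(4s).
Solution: Substitute w = exp(2s)u.
Then w_s = exp(2s)(u_s + 2u), w_ss = exp(2s)(u_ss + 4u_s + 4u), w_tt = exp(2s)u_tt; substituting and dividing by exp(2s), the lower-order terms cancel: u_tt = u_ss (standard wave equation).
Data for u: u(s,0) = exp(-2s)w(s,0) = sin(2s) + 2sin(3s); u_t(s,0) = exp(-2s)w_t(s,0) = 8sin(4s). The boundary conditions carry over: u(0,t) = u(π,t) = 0.
Separating variables: u = Σ [A_n cos(ω_n t) + B_n sin(ω_n t)] sin(ns), ω_n = n. From ICs (B_n = velocity coefficient / ω_n): A_2=1, A_3=2, B_4=2.
So u(s,t) = sin(2s)cos(2t) + 2sin(3s)cos(3t) + 2sin(4s)sin(4t), and w(s,t) = exp(2s)u(s,t).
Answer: w(s, t) = exp(2s)sin(2s)cos(2t) + 2exp(2s)sin(3s)cos(3t) + 2exp(2s)sin(4s)sin(4t)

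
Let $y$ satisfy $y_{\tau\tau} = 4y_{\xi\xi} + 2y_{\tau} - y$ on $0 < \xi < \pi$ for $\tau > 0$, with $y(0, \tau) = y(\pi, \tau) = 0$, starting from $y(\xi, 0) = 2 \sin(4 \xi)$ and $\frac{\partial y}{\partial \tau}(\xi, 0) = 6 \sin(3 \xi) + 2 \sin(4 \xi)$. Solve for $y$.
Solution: Substitute $y = e^{\tau}u$, i.e. $u = e^{-\tau}y$.
By the product rule, $y_{\tau} = e^{\tau}(u_{\tau} + u)$, $y_{\tau\tau} = e^{\tau}(u_{\tau\tau} + 2u_{\tau} + u)$, $y_{\xi\xi} = e^{\tau}u_{\xi\xi}$.
Substituting into the PDE and dividing by $e^{\tau}$: $u_{\tau\tau} + 2u_{\tau} + u = 4u_{\xi\xi} + 2(u_{\tau} + u) - u$.
The lower-order terms cancel, leaving the standard wave equation $u_{\tau\tau} = 4u_{\xi\xi}$.
Initial data for $u$: $u(\xi,0) = y(\xi,0) = 2 \sin(4 \xi)$; $u_{\tau}(\xi,0) = y_{\tau}(\xi,0) - y(\xi,0) = 6 \sin(3 \xi)$. The boundary conditions carry over: $u(0,\tau) = u(\pi,\tau) = 0$.
Solve for $u$:
  Using separation of variables $u = X(\xi)T(\tau)$:
  Eigenfunctions: $\sin(n\xi)$, $n = 1, 2, 3, \ldots$
  General solution: $u(\xi, \tau) = \sum [A_n \cos(2n \tau) + B_n \sin(2n \tau)] \sin(n\xi)$
  From $u(\xi,0) = 2 \sin(4 \xi)$: $A_4=2$. From $u_{\tau}(\xi,0) = 6 \sin(3 \xi)$, using $u_{\tau}(\xi,0) = \sum \omega_n B_n \sin(n\xi)$ with $\omega_n = 2n$: $B_3 = 6/6 = 1$.
Hence $u(\xi,\tau) = \sin(3 \xi) \sin(6 \tau) + 2 \sin(4 \xi) \cos(8 \tau)$.
Transform back: $y(\xi,\tau) = e^{\tau}u(\xi,\tau)$.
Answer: $y(\xi, \tau) = e^{\tau} \sin(6 \tau) \sin(3 \xi) + 2 e^{\tau} \sin(4 \xi) \cos(8 \tau)$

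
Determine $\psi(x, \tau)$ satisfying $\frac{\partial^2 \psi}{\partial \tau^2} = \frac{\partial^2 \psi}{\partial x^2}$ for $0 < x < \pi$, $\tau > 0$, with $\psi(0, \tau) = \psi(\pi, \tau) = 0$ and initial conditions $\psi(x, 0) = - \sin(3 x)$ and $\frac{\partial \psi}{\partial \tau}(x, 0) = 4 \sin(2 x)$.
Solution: Using separation of variables $\psi = X(x)T(\tau)$:
Eigenfunctions: $\sin(nx)$, $n = 1, 2, 3, \ldots$
General solution: $\psi(x, \tau) = \sum [A_n \cos(n \tau) + B_n \sin(n \tau)] \sin(nx)$
From $\psi(x,0) = - \sin(3 x)$: $A_3=-1$. From $\psi_{\tau}(x,0) = 4 \sin(2 x)$, using $\psi_{\tau}(x,0) = \sum \omega_n B_n \sin(nx)$ with $\omega_n = n$: $B_2 = 4/2 = 2$.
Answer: $\psi(x, \tau) = 2 \sin(2 \tau) \sin(2 x) -  \sin(3 x) \cos(3 \tau)$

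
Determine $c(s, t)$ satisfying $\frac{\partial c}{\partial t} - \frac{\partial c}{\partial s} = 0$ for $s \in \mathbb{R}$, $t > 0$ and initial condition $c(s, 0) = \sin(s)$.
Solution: By method of characteristics (waves move left with speed 1):
Along characteristics $s + t =$ const, $c$ is constant, so $c(s,t) = f(s + t)$ with $f = c( \cdot , 0)$.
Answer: $c(s, t) = \sin(s + t)$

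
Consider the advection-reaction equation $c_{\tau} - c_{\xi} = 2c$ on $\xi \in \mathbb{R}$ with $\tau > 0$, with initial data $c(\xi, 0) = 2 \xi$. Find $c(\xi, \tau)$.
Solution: Substitute $c = e^{2\tau}u$.
Then $c_{\tau} = e^{2\tau}(u_{\tau} + 2u)$, $c_{\xi} = e^{2\tau}u_{\xi}$; substituting and dividing by $e^{2\tau}$, the lower-order terms cancel: $u_{\tau} - u_{\xi} = 0$ (standard advection equation).
Data for $u$: $u(\xi,0) = c(\xi,0) = 2 \xi$.
By characteristics ($d\xi/d\tau = -1$), $u(\xi,\tau) = f(\xi + \tau)$ with $f = u( \cdot , 0)$.
So $u(\xi,\tau) = 2 \xi + 2 \tau$, and $c(\xi,\tau) = e^{2\tau}u(\xi,\tau)$.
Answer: $c(\xi, \tau) = 2 \tau e^{2 \tau} + 2 \xi e^{2 \tau}$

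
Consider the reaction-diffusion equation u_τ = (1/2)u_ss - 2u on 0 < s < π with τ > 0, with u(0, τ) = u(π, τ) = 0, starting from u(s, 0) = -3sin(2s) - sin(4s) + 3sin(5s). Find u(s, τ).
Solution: Substitute u = exp(-2τ)w, i.e. w = exp(2τ)u.
By the product rule, u_τ = exp(-2τ)(w_τ - 2w), u_ss = exp(-2τ)w_ss.
Substituting into the PDE and dividing by exp(-2τ): w_τ - 2w = (1/2)w_ss - 2w.
The lower-order terms cancel, leaving the standard heat equation w_τ = (1/2)w_ss.
Initial data for w: w(s,0) = u(s,0) = -3sin(2s) - sin(4s) + 3sin(5s). The boundary conditions carry over: w(0,τ) = w(π,τ) = 0.
Solve for w:
  Using separation of variables w = X(s)T(τ):
  Eigenfunctions: sin(ns), n = 1, 2, 3, ...
  General solution: w(s, τ) = Σ c_n sin(ns) exp(-n² τ/2)
  Matching w(s,0) = -3sin(2s) - sin(4s) + 3sin(5s) term by term: c_2=-3, c_4=-1, c_5=3.
Hence w(s,τ) = -3exp(-2τ)sin(2s) - exp(-8τ)sin(4s) + 3exp(-25τ/2)sin(5s).
Transform back: u(s,τ) = exp(-2τ)w(s,τ).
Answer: u(s, τ) = -3exp(-4τ)sin(2s) - exp(-10τ)sin(4s) + 3exp(-29τ/2)sin(5s)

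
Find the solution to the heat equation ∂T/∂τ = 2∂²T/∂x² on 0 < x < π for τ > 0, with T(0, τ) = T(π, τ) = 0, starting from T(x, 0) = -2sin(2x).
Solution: Using separation of variables T = X(x)G(τ):
Eigenfunctions: sin(nx), n = 1, 2, 3, ...
General solution: T(x, τ) = Σ c_n sin(nx) exp(-2n² τ)
Matching T(x,0) = -2sin(2x) term by term: c_2=-2.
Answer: T(x, τ) = -2exp(-8τ)sin(2x)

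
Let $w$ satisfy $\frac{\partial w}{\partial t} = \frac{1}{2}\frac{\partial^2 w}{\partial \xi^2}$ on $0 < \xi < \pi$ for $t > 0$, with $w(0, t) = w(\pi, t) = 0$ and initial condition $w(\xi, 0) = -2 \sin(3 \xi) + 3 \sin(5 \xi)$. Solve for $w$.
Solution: Separating variables: $w = \sum c_n e^{-n^2t/2} \sin(n\xi)$. From $w(\xi,0) = -2 \sin(3 \xi) + 3 \sin(5 \xi)$: $c_3=-2, c_5=3$.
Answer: $w(\xi, t) = -2 e^{-9 t/2} \sin(3 \xi) + 3 e^{-25 t/2} \sin(5 \xi)$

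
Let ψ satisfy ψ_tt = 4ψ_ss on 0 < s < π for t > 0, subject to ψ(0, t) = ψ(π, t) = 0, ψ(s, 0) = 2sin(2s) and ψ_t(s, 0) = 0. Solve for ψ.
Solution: Separating variables: ψ = Σ [A_n cos(ω_n t) + B_n sin(ω_n t)] sin(ns), ω_n = 2n. From ICs: A_2=2.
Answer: ψ(s, t) = 2sin(2s)cos(4t)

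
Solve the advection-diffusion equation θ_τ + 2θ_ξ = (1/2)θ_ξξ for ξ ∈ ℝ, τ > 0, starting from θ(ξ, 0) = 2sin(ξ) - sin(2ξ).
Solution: Change to a moving frame: let η = ξ - 2τ, σ = τ and write θ(ξ,τ) = u(η,σ).
By the chain rule θ_τ = u_σ - 2u_η, θ_ξ = u_η, θ_ξξ = u_ηη.
Then θ_τ + 2θ_ξ = u_σ: the advection term cancels and the PDE becomes the heat equation u_σ = (1/2)u_ηη on η ∈ ℝ.
Initial data: u(η,0) = θ(η,0) = 2sin(η) - sin(2η).
On η ∈ ℝ each mode satisfies (sin(nη))″ = -n² sin(nη), so exp(-n²σ/2) sin(nη) solves the heat equation; by superposition u(η,σ) = Σ c_n exp(-n²σ/2) sin(nη).
Reading off the coefficients: c_1=2, c_2=-1, so u(η,σ) = -exp(-2σ)sin(2η) + 2exp(-σ/2)sin(η).
Substituting back η = ξ - 2τ, σ = τ: θ(ξ,τ) = u(ξ - 2τ, τ).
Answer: θ(ξ, τ) = -exp(-2τ)sin(2ξ - 4τ) + 2exp(-τ/2)sin(ξ - 2τ)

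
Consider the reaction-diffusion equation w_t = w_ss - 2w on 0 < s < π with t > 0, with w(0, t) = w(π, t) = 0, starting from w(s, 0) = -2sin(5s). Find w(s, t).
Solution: Substitute w = exp(-2t)u, i.e. u = exp(2t)w.
By the product rule, w_t = exp(-2t)(u_t - 2u), w_ss = exp(-2t)u_ss.
Substituting into the PDE and dividing by exp(-2t): u_t - 2u = u_ss - 2u.
The lower-order terms cancel, leaving the standard heat equation u_t = u_ss.
Initial data for u: u(s,0) = w(s,0) = -2sin(5s). The boundary conditions carry over: u(0,t) = u(π,t) = 0.
Solve for u:
  Using separation of variables u = X(s)T(t):
  Eigenfunctions: sin(ns), n = 1, 2, 3, ...
  General solution: u(s, t) = Σ c_n sin(ns) exp(-n² t)
  Matching u(s,0) = -2sin(5s) term by term: c_5=-2.
Hence u(s,t) = -2exp(-25t)sin(5s).
Transform back: w(s,t) = exp(-2t)u(s,t).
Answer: w(s, t) = -2exp(-27t)sin(5s)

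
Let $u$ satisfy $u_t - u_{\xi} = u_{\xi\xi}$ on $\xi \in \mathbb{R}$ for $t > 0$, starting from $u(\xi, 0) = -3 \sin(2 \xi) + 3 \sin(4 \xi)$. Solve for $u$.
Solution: Moving frame: $\eta = \xi + t$, $\sigma = t$, $u = w(\eta,\sigma)$, so $u_t = w_{\sigma} + w_{\eta}$ and $u_{\xi\xi} = w_{\eta\eta}$.
Hence $u_t - u_{\xi} = w_{\sigma}$ and the PDE becomes the heat equation $w_{\sigma} = w_{\eta\eta}$ on $\eta \in \mathbb{R}$.
Initial data: $w(\eta,0) = u(\eta,0) = -3 \sin(2 \eta) + 3 \sin(4 \eta)$. Each mode $\sin(n\eta)$ decays as $e^{-n^2\sigma}$ on $\mathbb{R}$, so $w(\eta,\sigma) = \sum c_n e^{-n^2\sigma} \sin(n\eta)$ with $c_2=-3, c_4=3$: $w(\eta,\sigma) = -3 e^{-4 \sigma} \sin(2 \eta) + 3 e^{-16 \sigma} \sin(4 \eta)$.
Substituting back: $u(\xi,t) = w(\xi + t, t)$.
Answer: $u(\xi, t) = -3 e^{-4 t} \sin(2 \xi + 2 t) + 3 e^{-16 t} \sin(4 \xi + 4 t)$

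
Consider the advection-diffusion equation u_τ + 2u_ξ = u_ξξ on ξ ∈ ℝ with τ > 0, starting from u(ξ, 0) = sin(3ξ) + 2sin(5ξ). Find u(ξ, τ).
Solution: Moving frame: η = ξ - 2τ, σ = τ, u = w(η,σ), so u_τ = w_σ - 2w_η and u_ξξ = w_ηη.
Hence u_τ + 2u_ξ = w_σ and the PDE becomes the heat equation w_σ = w_ηη on η ∈ ℝ.
Initial data: w(η,0) = u(η,0) = sin(3η) + 2sin(5η). Each mode sin(nη) decays as exp(-n²σ) on ℝ, so w(η,σ) = Σ c_n exp(-n²σ) sin(nη) with c_3=1, c_5=2: w(η,σ) = exp(-9σ)sin(3η) + 2exp(-25σ)sin(5η).
Substituting back: u(ξ,τ) = w(ξ - 2τ, τ).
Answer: u(ξ, τ) = exp(-9τ)sin(3ξ - 6τ) + 2exp(-25τ)sin(5ξ - 10τ)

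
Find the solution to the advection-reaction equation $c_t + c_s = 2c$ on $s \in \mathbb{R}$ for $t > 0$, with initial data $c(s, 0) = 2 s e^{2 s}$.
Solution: Substitute $c = e^{2s}u$, i.e. $u = e^{-2s}c$.
By the product rule, $c_s = e^{2s}(u_s + 2u)$, $c_t = e^{2s}u_t$.
Substituting into the PDE and dividing by $e^{2s}$: $u_t + (u_s + 2u) = 2u$.
The lower-order terms cancel, leaving the standard advection equation $u_t + u_s = 0$.
Initial data for $u$: $u(s,0) = e^{-2s}c(s,0) = 2 s$.
Solve for $u$:
  By method of characteristics (waves move right with speed 1):
  Along characteristics $s - t =$ const, $u$ is constant, so $u(s,t) = f(s - t)$ with $f = u( \cdot , 0)$.
Hence $u(s,t) = 2 s - 2 t$.
Transform back: $c(s,t) = e^{2s}u(s,t)$.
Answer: $c(s, t) = 2 s e^{2 s} - 2 t e^{2 s}$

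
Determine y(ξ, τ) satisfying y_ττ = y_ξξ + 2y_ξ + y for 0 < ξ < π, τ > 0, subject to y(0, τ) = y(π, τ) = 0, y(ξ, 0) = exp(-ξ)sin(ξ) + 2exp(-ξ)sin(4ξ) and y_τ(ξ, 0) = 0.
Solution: Substitute y = exp(-ξ)u.
Then y_ξ = exp(-ξ)(u_ξ - u), y_ξξ = exp(-ξ)(u_ξξ - 2u_ξ + u), y_ττ = exp(-ξ)u_ττ; substituting and dividing by exp(-ξ), the lower-order terms cancel: u_ττ = u_ξξ (standard wave equation).
Data for u: u(ξ,0) = exp(ξ)y(ξ,0) = sin(ξ) + 2sin(4ξ); u_τ(ξ,0) = exp(ξ)y_τ(ξ,0) = 0. The boundary conditions carry over: u(0,τ) = u(π,τ) = 0.
Separating variables: u = Σ [A_n cos(ω_n τ) + B_n sin(ω_n τ)] sin(nξ), ω_n = n. From ICs: A_1=1, A_4=2.
So u(ξ,τ) = sin(ξ)cos(τ) + 2sin(4ξ)cos(4τ), and y(ξ,τ) = exp(-ξ)u(ξ,τ).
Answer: y(ξ, τ) = exp(-ξ)sin(ξ)cos(τ) + 2exp(-ξ)sin(4ξ)cos(4τ)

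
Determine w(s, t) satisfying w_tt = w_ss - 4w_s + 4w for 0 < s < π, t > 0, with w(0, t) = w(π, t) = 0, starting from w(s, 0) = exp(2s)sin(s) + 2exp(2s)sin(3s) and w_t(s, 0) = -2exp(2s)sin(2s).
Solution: Substitute w = exp(2s)u, i.e. u = exp(-2s)w.
By the product rule, w_s = exp(2s)(u_s + 2u), w_ss = exp(2s)(u_ss + 4u_s + 4u), w_tt = exp(2s)u_tt.
Substituting into the PDE and dividing by exp(2s): u_tt = (u_ss + 4u_s + 4u) - 4(u_s + 2u) + 4u.
The lower-order terms cancel, leaving the standard wave equation u_tt = u_ss.
Initial data for u: u(s,0) = exp(-2s)w(s,0) = sin(s) + 2sin(3s); u_t(s,0) = exp(-2s)w_t(s,0) = -2sin(2s). The boundary conditions carry over: u(0,t) = u(π,t) = 0.
Solve for u:
  Using separation of variables u = X(s)T(t):
  Eigenfunctions: sin(ns), n = 1, 2, 3, ...
  General solution: u(s, t) = Σ [A_n cos(n t) + B_n sin(n t)] sin(ns)
  From u(s,0) = sin(s) + 2sin(3s): A_1=1, A_3=2. From u_t(s,0) = -2sin(2s), using u_t(s,0) = Σ ω_n B_n sin(ns) with ω_n = n: B_2 = (-2)/2 = -1.
Hence u(s,t) = sin(s)cos(t) - sin(2s)sin(2t) + 2sin(3s)cos(3t).
Transform back: w(s,t) = exp(2s)u(s,t).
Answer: w(s, t) = exp(2s)sin(s)cos(t) - exp(2s)sin(2s)sin(2t) + 2exp(2s)sin(3s)cos(3t)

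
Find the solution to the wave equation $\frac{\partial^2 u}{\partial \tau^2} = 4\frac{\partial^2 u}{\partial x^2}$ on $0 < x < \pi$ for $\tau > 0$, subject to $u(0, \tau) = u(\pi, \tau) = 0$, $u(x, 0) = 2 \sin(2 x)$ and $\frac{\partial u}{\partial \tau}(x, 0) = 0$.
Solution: Separating variables: $u = \sum [A_n \cos(\omega_n \tau) + B_n \sin(\omega_n \tau)] \sin(nx)$, $\omega_n = 2n$. From ICs: $A_2=2$.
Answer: $u(x, \tau) = 2 \sin(2 x) \cos(4 \tau)$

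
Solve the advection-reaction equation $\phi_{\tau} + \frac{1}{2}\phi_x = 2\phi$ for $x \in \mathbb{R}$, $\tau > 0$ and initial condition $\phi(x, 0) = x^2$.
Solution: Substitute $\phi = e^{2\tau}u$, i.e. $u = e^{-2\tau}\phi$.
By the product rule, $\phi_{\tau} = e^{2\tau}(u_{\tau} + 2u)$, $\phi_x = e^{2\tau}u_x$.
Substituting into the PDE and dividing by $e^{2\tau}$: $u_{\tau} + 2u + \frac{1}{2}u_x = 2u$.
The lower-order terms cancel, leaving the standard advection equation $u_{\tau} + \frac{1}{2}u_x = 0$.
Initial data for $u$: $u(x,0) = \phi(x,0) = x^2$.
Solve for $u$:
  By method of characteristics (waves move right with speed 1/2):
  Along characteristics $x - \frac{1}{2}\tau =$ const, $u$ is constant, so $u(x,\tau) = f(x - \frac{1}{2}\tau)$ with $f = u( \cdot , 0)$.
Hence $u(x,\tau) = x^2 - x \tau + \frac{1}{4} \tau^2$.
Transform back: $\phi(x,\tau) = e^{2\tau}u(x,\tau)$.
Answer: $\phi(x, \tau) = \frac{1}{4} \tau^2 e^{2 \tau} -  \tau x e^{2 \tau} + x^2 e^{2 \tau}$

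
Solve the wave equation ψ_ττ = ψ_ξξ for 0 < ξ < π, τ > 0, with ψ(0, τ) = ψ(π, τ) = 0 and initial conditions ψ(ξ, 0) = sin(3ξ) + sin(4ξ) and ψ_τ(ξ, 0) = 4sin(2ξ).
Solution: Separating variables: ψ = Σ [A_n cos(ω_n τ) + B_n sin(ω_n τ)] sin(nξ), ω_n = n. From ICs (B_n = velocity coefficient / ω_n): A_3=1, A_4=1, B_2=2.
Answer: ψ(ξ, τ) = 2sin(2ξ)sin(2τ) + sin(3ξ)cos(3τ) + sin(4ξ)cos(4τ)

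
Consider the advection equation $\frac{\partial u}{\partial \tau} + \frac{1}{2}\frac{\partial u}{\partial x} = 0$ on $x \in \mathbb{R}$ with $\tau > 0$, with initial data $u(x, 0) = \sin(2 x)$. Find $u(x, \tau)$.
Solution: By method of characteristics (waves move right with speed 1/2):
Along characteristics $x - \frac{1}{2}\tau =$ const, $u$ is constant, so $u(x,\tau) = f(x - \frac{1}{2}\tau)$ with $f = u( \cdot , 0)$.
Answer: $u(x, \tau) = - \sin(\tau - 2 x)$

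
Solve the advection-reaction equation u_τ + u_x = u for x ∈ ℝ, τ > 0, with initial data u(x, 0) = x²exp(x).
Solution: Substitute u = exp(x)w.
Then u_x = exp(x)(w_x + w), u_τ = exp(x)w_τ; substituting and dividing by exp(x), the lower-order terms cancel: w_τ + w_x = 0 (standard advection equation).
Data for w: w(x,0) = exp(-x)u(x,0) = x².
By characteristics (dx/dτ = 1), w(x,τ) = f(x - τ) with f = w(·, 0).
So w(x,τ) = x² - 2xτ + τ², and u(x,τ) = exp(x)w(x,τ).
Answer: u(x, τ) = x²exp(x) - 2xτexp(x) + τ²exp(x)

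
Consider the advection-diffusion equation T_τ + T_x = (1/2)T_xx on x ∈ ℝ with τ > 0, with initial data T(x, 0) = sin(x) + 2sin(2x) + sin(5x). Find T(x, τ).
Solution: Change to a moving frame: let η = x - τ, σ = τ and write T(x,τ) = u(η,σ).
By the chain rule T_τ = u_σ - u_η, T_x = u_η, T_xx = u_ηη.
Then T_τ + T_x = u_σ: the advection term cancels and the PDE becomes the heat equation u_σ = (1/2)u_ηη on η ∈ ℝ.
Initial data: u(η,0) = T(η,0) = sin(η) + 2sin(2η) + sin(5η).
On η ∈ ℝ each mode satisfies (sin(nη))″ = -n² sin(nη), so exp(-n²σ/2) sin(nη) solves the heat equation; by superposition u(η,σ) = Σ c_n exp(-n²σ/2) sin(nη).
Reading off the coefficients: c_1=1, c_2=2, c_5=1, so u(η,σ) = 2exp(-2σ)sin(2η) + exp(-σ/2)sin(η) + exp(-25σ/2)sin(5η).
Substituting back η = x - τ, σ = τ: T(x,τ) = u(x - τ, τ).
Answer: T(x, τ) = 2exp(-2τ)sin(2x - 2τ) + exp(-τ/2)sin(x - τ) + exp(-25τ/2)sin(5x - 5τ)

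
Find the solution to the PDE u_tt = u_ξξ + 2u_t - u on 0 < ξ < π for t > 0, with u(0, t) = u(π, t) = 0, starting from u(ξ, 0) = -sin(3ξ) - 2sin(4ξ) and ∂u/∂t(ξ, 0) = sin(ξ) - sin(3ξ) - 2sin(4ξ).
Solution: Substitute u = exp(t)w.
Then u_t = exp(t)(w_t + w), u_tt = exp(t)(w_tt + 2w_t + w), u_ξξ = exp(t)w_ξξ; substituting and dividing by exp(t), the lower-order terms cancel: w_tt = w_ξξ (standard wave equation).
Data for w: w(ξ,0) = u(ξ,0) = -sin(3ξ) - 2sin(4ξ); w_t(ξ,0) = u_t(ξ,0) - u(ξ,0) = sin(ξ). The boundary conditions carry over: w(0,t) = w(π,t) = 0.
Separating variables: w = Σ [A_n cos(ω_n t) + B_n sin(ω_n t)] sin(nξ), ω_n = n. From ICs (B_n = velocity coefficient / ω_n): A_3=-1, A_4=-2, B_1=1.
So w(ξ,t) = sin(t)sin(ξ) - sin(3ξ)cos(3t) - 2sin(4ξ)cos(4t), and u(ξ,t) = exp(t)w(ξ,t).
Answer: u(ξ, t) = exp(t)sin(t)sin(ξ) - exp(t)sin(3ξ)cos(3t) - 2exp(t)sin(4ξ)cos(4t)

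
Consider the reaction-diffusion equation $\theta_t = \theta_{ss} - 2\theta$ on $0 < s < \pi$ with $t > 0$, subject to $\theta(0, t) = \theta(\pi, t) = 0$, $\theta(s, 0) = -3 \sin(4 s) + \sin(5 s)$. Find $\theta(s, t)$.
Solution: Substitute $\theta = e^{-2t}u$.
Then $\theta_t = e^{-2t}(u_t - 2u)$, $\theta_{ss} = e^{-2t}u_{ss}$; substituting and dividing by $e^{-2t}$, the lower-order terms cancel: $u_t = u_{ss}$ (standard heat equation).
Data for $u$: $u(s,0) = \theta(s,0) = -3 \sin(4 s) + \sin(5 s)$. The boundary conditions carry over: $u(0,t) = u(\pi,t) = 0$.
Separating variables: $u = \sum c_n e^{-n^2t} \sin(ns)$. From $u(s,0) = -3 \sin(4 s) + \sin(5 s)$: $c_4=-3, c_5=1$.
So $u(s,t) = -3 e^{-16 t} \sin(4 s) + e^{-25 t} \sin(5 s)$, and $\theta(s,t) = e^{-2t}u(s,t)$.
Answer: $\theta(s, t) = -3 e^{-18 t} \sin(4 s) + e^{-27 t} \sin(5 s)$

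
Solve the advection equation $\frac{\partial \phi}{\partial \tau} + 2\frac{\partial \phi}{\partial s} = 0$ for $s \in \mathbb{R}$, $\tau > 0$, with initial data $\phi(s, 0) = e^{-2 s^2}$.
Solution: By characteristics ($ds/d\tau = 2$), $\phi(s,\tau) = f(s - 2\tau)$ with $f = \phi( \cdot , 0)$.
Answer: $\phi(s, \tau) = e^{-2 (-2 \tau + s)^2}$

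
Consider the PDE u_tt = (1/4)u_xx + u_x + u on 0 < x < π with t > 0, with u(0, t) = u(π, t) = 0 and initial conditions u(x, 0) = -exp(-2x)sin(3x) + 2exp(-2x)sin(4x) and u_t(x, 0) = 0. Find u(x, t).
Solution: Substitute u = exp(-2x)w.
Then u_x = exp(-2x)(w_x - 2w), u_xx = exp(-2x)(w_xx - 4w_x + 4w), u_tt = exp(-2x)w_tt; substituting and dividing by exp(-2x), the lower-order terms cancel: w_tt = (1/4)w_xx (standard wave equation).
Data for w: w(x,0) = exp(2x)u(x,0) = -sin(3x) + 2sin(4x); w_t(x,0) = exp(2x)u_t(x,0) = 0. The boundary conditions carry over: w(0,t) = w(π,t) = 0.
Separating variables: w = Σ [A_n cos(ω_n t) + B_n sin(ω_n t)] sin(nx), ω_n = n/2. From ICs: A_3=-1, A_4=2.
So w(x,t) = -sin(3x)cos(3t/2) + 2sin(4x)cos(2t), and u(x,t) = exp(-2x)w(x,t).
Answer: u(x, t) = -exp(-2x)sin(3x)cos(3t/2) + 2exp(-2x)sin(4x)cos(2t)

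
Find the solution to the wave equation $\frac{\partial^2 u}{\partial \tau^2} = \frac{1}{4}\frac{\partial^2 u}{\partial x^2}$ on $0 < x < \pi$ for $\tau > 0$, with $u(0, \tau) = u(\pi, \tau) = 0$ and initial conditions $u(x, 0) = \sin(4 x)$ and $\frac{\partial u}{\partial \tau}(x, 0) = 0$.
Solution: Using separation of variables $u = X(x)T(\tau)$:
Eigenfunctions: $\sin(nx)$, $n = 1, 2, 3, \ldots$
General solution: $u(x, \tau) = \sum [A_n \cos(n \tau/2) + B_n \sin(n \tau/2)] \sin(nx)$
From $u(x,0) = \sin(4 x)$: $A_4=1$. From $u_{\tau}(x,0) = 0$: all $B_n = 0$.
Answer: $u(x, \tau) = \sin(4 x) \cos(2 \tau)$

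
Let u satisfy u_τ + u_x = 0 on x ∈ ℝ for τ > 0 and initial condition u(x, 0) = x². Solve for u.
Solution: By characteristics (dx/dτ = 1), u(x,τ) = f(x - τ) with f = u(·, 0).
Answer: u(x, τ) = x² - 2xτ + τ²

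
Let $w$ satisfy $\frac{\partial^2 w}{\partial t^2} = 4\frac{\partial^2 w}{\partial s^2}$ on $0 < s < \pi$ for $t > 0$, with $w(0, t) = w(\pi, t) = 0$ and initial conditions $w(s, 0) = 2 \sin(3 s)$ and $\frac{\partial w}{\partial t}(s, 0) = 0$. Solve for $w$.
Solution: Using separation of variables $w = X(s)T(t)$:
Eigenfunctions: $\sin(ns)$, $n = 1, 2, 3, \ldots$
General solution: $w(s, t) = \sum [A_n \cos(2n t) + B_n \sin(2n t)] \sin(ns)$
From $w(s,0) = 2 \sin(3 s)$: $A_3=2$. From $w_t(s,0) = 0$: all $B_n = 0$.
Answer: $w(s, t) = 2 \sin(3 s) \cos(6 t)$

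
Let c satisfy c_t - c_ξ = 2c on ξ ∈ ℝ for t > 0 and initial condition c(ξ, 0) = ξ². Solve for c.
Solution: Substitute c = exp(2t)u, i.e. u = exp(-2t)c.
By the product rule, c_t = exp(2t)(u_t + 2u), c_ξ = exp(2t)u_ξ.
Substituting into the PDE and dividing by exp(2t): u_t + 2u - u_ξ = 2u.
The lower-order terms cancel, leaving the standard advection equation u_t - u_ξ = 0.
Initial data for u: u(ξ,0) = c(ξ,0) = ξ².
Solve for u:
  By method of characteristics (waves move left with speed 1):
  Along characteristics ξ + t = const, u is constant, so u(ξ,t) = f(ξ + t) with f = u(·, 0).
Hence u(ξ,t) = t² + 2tξ + ξ².
Transform back: c(ξ,t) = exp(2t)u(ξ,t).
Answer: c(ξ, t) = t²exp(2t) + 2tξexp(2t) + ξ²exp(2t)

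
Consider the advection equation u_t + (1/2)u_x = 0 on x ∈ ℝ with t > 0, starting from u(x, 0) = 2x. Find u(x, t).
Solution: By method of characteristics (waves move right with speed 1/2):
Along characteristics x - (1/2)t = const, u is constant, so u(x,t) = f(x - (1/2)t) with f = u(·, 0).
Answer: u(x, t) = -t + 2x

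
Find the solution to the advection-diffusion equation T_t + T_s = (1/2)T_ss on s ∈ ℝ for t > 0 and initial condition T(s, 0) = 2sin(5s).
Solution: Moving frame: η = s - t, σ = t, T = u(η,σ), so T_t = u_σ - u_η and T_ss = u_ηη.
Hence T_t + T_s = u_σ and the PDE becomes the heat equation u_σ = (1/2)u_ηη on η ∈ ℝ.
Initial data: u(η,0) = T(η,0) = 2sin(5η). Each mode sin(nη) decays as exp(-n²σ/2) on ℝ, so u(η,σ) = Σ c_n exp(-n²σ/2) sin(nη) with c_5=2: u(η,σ) = 2exp(-25σ/2)sin(5η).
Substituting back: T(s,t) = u(s - t, t).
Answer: T(s, t) = 2exp(-25t/2)sin(5s - 5t)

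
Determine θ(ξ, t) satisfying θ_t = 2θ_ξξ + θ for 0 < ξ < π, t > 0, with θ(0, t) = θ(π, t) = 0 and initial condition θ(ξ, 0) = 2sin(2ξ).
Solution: Substitute θ = exp(t)u.
Then θ_t = exp(t)(u_t + u), θ_ξξ = exp(t)u_ξξ; substituting and dividing by exp(t), the lower-order terms cancel: u_t = 2u_ξξ (standard heat equation).
Data for u: u(ξ,0) = θ(ξ,0) = 2sin(2ξ). The boundary conditions carry over: u(0,t) = u(π,t) = 0.
Separating variables: u = Σ c_n exp(-2n²t) sin(nξ). From u(ξ,0) = 2sin(2ξ): c_2=2.
So u(ξ,t) = 2exp(-8t)sin(2ξ), and θ(ξ,t) = exp(t)u(ξ,t).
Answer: θ(ξ, t) = 2exp(-7t)sin(2ξ)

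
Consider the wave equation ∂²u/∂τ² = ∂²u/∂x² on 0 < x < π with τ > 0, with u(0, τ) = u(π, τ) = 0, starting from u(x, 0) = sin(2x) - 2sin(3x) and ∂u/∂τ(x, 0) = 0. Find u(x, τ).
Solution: Separating variables: u = Σ [A_n cos(ω_n τ) + B_n sin(ω_n τ)] sin(nx), ω_n = n. From ICs: A_2=1, A_3=-2.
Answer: u(x, τ) = sin(2x)cos(2τ) - 2sin(3x)cos(3τ)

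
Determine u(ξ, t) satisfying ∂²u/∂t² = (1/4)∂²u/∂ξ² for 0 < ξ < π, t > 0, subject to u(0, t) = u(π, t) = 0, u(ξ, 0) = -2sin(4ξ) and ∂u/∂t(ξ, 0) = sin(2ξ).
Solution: Separating variables: u = Σ [A_n cos(ω_n t) + B_n sin(ω_n t)] sin(nξ), ω_n = n/2. From ICs (B_n = velocity coefficient / ω_n): A_4=-2, B_2=1.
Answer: u(ξ, t) = sin(t)sin(2ξ) - 2sin(4ξ)cos(2t)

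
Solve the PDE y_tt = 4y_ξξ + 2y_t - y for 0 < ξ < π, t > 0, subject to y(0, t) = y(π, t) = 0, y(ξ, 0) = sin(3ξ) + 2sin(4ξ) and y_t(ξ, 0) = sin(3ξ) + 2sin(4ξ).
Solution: Substitute y = exp(t)u, i.e. u = exp(-t)y.
By the product rule, y_t = exp(t)(u_t + u), y_tt = exp(t)(u_tt + 2u_t + u), y_ξξ = exp(t)u_ξξ.
Substituting into the PDE and dividing by exp(t): u_tt + 2u_t + u = 4u_ξξ + 2(u_t + u) - u.
The lower-order terms cancel, leaving the standard wave equation u_tt = 4u_ξξ.
Initial data for u: u(ξ,0) = y(ξ,0) = sin(3ξ) + 2sin(4ξ); u_t(ξ,0) = y_t(ξ,0) - y(ξ,0) = 0. The boundary conditions carry over: u(0,t) = u(π,t) = 0.
Solve for u:
  Using separation of variables u = X(ξ)T(t):
  Eigenfunctions: sin(nξ), n = 1, 2, 3, ...
  General solution: u(ξ, t) = Σ [A_n cos(2n t) + B_n sin(2n t)] sin(nξ)
  From u(ξ,0) = sin(3ξ) + 2sin(4ξ): A_3=1, A_4=2. From u_t(ξ,0) = 0: all B_n = 0.
Hence u(ξ,t) = sin(3ξ)cos(6t) + 2sin(4ξ)cos(8t).
Transform back: y(ξ,t) = exp(t)u(ξ,t).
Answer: y(ξ, t) = exp(t)sin(3ξ)cos(6t) + 2exp(t)sin(4ξ)cos(8t)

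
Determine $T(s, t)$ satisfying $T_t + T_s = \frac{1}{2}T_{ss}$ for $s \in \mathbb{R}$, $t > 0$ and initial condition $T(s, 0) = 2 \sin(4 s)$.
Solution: Moving frame: $\eta = s - t$, $\sigma = t$, $T = u(\eta,\sigma)$, so $T_t = u_{\sigma} - u_{\eta}$ and $T_{ss} = u_{\eta\eta}$.
Hence $T_t + T_s = u_{\sigma}$ and the PDE becomes the heat equation $u_{\sigma} = \frac{1}{2}u_{\eta\eta}$ on $\eta \in \mathbb{R}$.
Initial data: $u(\eta,0) = T(\eta,0) = 2 \sin(4 \eta)$. Each mode $\sin(n\eta)$ decays as $e^{-n^2\sigma/2}$ on $\mathbb{R}$, so $u(\eta,\sigma) = \sum c_n e^{-n^2\sigma/2} \sin(n\eta)$ with $c_4=2$: $u(\eta,\sigma) = 2 e^{-8 \sigma} \sin(4 \eta)$.
Substituting back: $T(s,t) = u(s - t, t)$.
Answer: $T(s, t) = 2 e^{-8 t} \sin(4 s - 4 t)$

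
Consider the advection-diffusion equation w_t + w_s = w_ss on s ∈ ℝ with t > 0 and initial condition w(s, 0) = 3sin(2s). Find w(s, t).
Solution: Change to a moving frame: let η = s - t, σ = t and write w(s,t) = u(η,σ).
By the chain rule w_t = u_σ - u_η, w_s = u_η, w_ss = u_ηη.
Then w_t + w_s = u_σ: the advection term cancels and the PDE becomes the heat equation u_σ = u_ηη on η ∈ ℝ.
Initial data: u(η,0) = w(η,0) = 3sin(2η).
On η ∈ ℝ each mode satisfies (sin(nη))″ = -n² sin(nη), so exp(-n²σ) sin(nη) solves the heat equation; by superposition u(η,σ) = Σ c_n exp(-n²σ) sin(nη).
Reading off the coefficients: c_2=3, so u(η,σ) = 3exp(-4σ)sin(2η).
Substituting back η = s - t, σ = t: w(s,t) = u(s - t, t).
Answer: w(s, t) = 3exp(-4t)sin(2s - 2t)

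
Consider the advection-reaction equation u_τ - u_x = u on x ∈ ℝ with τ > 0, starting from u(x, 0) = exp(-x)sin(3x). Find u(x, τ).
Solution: Substitute u = exp(-x)w.
Then u_x = exp(-x)(w_x - w), u_τ = exp(-x)w_τ; substituting and dividing by exp(-x), the lower-order terms cancel: w_τ - w_x = 0 (standard advection equation).
Data for w: w(x,0) = exp(x)u(x,0) = sin(3x).
By characteristics (dx/dτ = -1), w(x,τ) = f(x + τ) with f = w(·, 0).
So w(x,τ) = sin(3x + 3τ), and u(x,τ) = exp(-x)w(x,τ).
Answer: u(x, τ) = exp(-x)sin(3x + 3τ)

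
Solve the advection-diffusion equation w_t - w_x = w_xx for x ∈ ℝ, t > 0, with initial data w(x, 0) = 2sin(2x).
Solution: Moving frame: η = x + t, σ = t, w = u(η,σ), so w_t = u_σ + u_η and w_xx = u_ηη.
Hence w_t - w_x = u_σ and the PDE becomes the heat equation u_σ = u_ηη on η ∈ ℝ.
Initial data: u(η,0) = w(η,0) = 2sin(2η). Each mode sin(nη) decays as exp(-n²σ) on ℝ, so u(η,σ) = Σ c_n exp(-n²σ) sin(nη) with c_2=2: u(η,σ) = 2exp(-4σ)sin(2η).
Substituting back: w(x,t) = u(x + t, t).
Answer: w(x, t) = 2exp(-4t)sin(2t + 2x)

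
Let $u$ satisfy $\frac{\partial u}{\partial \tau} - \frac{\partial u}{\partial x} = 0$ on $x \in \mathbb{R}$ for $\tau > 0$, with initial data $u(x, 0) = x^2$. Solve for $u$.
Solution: By method of characteristics (waves move left with speed 1):
Along characteristics $x + \tau =$ const, $u$ is constant, so $u(x,\tau) = f(x + \tau)$ with $f = u( \cdot , 0)$.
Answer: $u(x, \tau) = \tau^2 + 2 \tau x + x^2$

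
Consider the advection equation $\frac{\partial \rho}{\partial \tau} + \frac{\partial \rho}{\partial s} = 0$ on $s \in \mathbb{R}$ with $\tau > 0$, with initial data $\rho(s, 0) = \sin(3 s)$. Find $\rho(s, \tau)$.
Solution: By method of characteristics (waves move right with speed 1):
Along characteristics $s - \tau =$ const, $\rho$ is constant, so $\rho(s,\tau) = f(s - \tau)$ with $f = \rho( \cdot , 0)$.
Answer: $\rho(s, \tau) = - \sin(3 \tau - 3 s)$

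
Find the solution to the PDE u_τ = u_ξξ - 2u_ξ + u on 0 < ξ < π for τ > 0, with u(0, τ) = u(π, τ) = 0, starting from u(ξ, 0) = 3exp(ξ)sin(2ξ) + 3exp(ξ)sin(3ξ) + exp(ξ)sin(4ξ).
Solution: Substitute u = exp(ξ)w.
Then u_ξ = exp(ξ)(w_ξ + w), u_ξξ = exp(ξ)(w_ξξ + 2w_ξ + w), u_τ = exp(ξ)w_τ; substituting and dividing by exp(ξ), the lower-order terms cancel: w_τ = w_ξξ (standard heat equation).
Data for w: w(ξ,0) = exp(-ξ)u(ξ,0) = 3sin(2ξ) + 3sin(3ξ) + sin(4ξ). The boundary conditions carry over: w(0,τ) = w(π,τ) = 0.
Separating variables: w = Σ c_n exp(-n²τ) sin(nξ). From w(ξ,0) = 3sin(2ξ) + 3sin(3ξ) + sin(4ξ): c_2=3, c_3=3, c_4=1.
So w(ξ,τ) = 3exp(-4τ)sin(2ξ) + 3exp(-9τ)sin(3ξ) + exp(-16τ)sin(4ξ), and u(ξ,τ) = exp(ξ)w(ξ,τ).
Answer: u(ξ, τ) = 3exp(ξ)exp(-4τ)sin(2ξ) + 3exp(ξ)exp(-9τ)sin(3ξ) + exp(ξ)exp(-16τ)sin(4ξ)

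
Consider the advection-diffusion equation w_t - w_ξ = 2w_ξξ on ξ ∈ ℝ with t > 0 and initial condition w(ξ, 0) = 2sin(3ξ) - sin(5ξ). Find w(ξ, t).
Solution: Change to a moving frame: let η = ξ + t, σ = t and write w(ξ,t) = u(η,σ).
By the chain rule w_t = u_σ + u_η, w_ξ = u_η, w_ξξ = u_ηη.
Then w_t - w_ξ = u_σ: the advection term cancels and the PDE becomes the heat equation u_σ = 2u_ηη on η ∈ ℝ.
Initial data: u(η,0) = w(η,0) = 2sin(3η) - sin(5η).
On η ∈ ℝ each mode satisfies (sin(nη))″ = -n² sin(nη), so exp(-2n²σ) sin(nη) solves the heat equation; by superposition u(η,σ) = Σ c_n exp(-2n²σ) sin(nη).
Reading off the coefficients: c_3=2, c_5=-1, so u(η,σ) = 2exp(-18σ)sin(3η) - exp(-50σ)sin(5η).
Substituting back η = ξ + t, σ = t: w(ξ,t) = u(ξ + t, t).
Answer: w(ξ, t) = 2exp(-18t)sin(3t + 3ξ) - exp(-50t)sin(5t + 5ξ)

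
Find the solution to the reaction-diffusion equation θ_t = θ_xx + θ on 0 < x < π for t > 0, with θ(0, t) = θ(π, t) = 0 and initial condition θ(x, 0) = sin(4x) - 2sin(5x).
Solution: Substitute θ = exp(t)u.
Then θ_t = exp(t)(u_t + u), θ_xx = exp(t)u_xx; substituting and dividing by exp(t), the lower-order terms cancel: u_t = u_xx (standard heat equation).
Data for u: u(x,0) = θ(x,0) = sin(4x) - 2sin(5x). The boundary conditions carry over: u(0,t) = u(π,t) = 0.
Separating variables: u = Σ c_n exp(-n²t) sin(nx). From u(x,0) = sin(4x) - 2sin(5x): c_4=1, c_5=-2.
So u(x,t) = exp(-16t)sin(4x) - 2exp(-25t)sin(5x), and θ(x,t) = exp(t)u(x,t).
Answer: θ(x, t) = exp(-15t)sin(4x) - 2exp(-24t)sin(5x)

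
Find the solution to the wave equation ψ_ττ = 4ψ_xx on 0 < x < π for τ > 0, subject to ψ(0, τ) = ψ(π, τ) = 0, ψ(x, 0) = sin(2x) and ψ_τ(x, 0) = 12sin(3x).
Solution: Separating variables: ψ = Σ [A_n cos(ω_n τ) + B_n sin(ω_n τ)] sin(nx), ω_n = 2n. From ICs (B_n = velocity coefficient / ω_n): A_2=1, B_3=2.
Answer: ψ(x, τ) = sin(2x)cos(4τ) + 2sin(3x)sin(6τ)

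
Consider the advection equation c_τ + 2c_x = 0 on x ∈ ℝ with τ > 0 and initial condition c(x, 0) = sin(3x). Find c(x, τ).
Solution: By characteristics (dx/dτ = 2), c(x,τ) = f(x - 2τ) with f = c(·, 0).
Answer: c(x, τ) = sin(3x - 6τ)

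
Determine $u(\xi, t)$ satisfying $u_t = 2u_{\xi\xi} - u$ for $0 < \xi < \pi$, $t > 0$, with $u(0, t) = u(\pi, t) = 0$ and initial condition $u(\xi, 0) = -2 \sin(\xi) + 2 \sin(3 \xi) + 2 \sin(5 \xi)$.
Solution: Substitute $u = e^{-t}w$, i.e. $w = e^{t}u$.
By the product rule, $u_t = e^{-t}(w_t - w)$, $u_{\xi\xi} = e^{-t}w_{\xi\xi}$.
Substituting into the PDE and dividing by $e^{-t}$: $w_t - w = 2w_{\xi\xi} - w$.
The lower-order terms cancel, leaving the standard heat equation $w_t = 2w_{\xi\xi}$.
Initial data for $w$: $w(\xi,0) = u(\xi,0) = -2 \sin(\xi) + 2 \sin(3 \xi) + 2 \sin(5 \xi)$. The boundary conditions carry over: $w(0,t) = w(\pi,t) = 0$.
Solve for $w$:
  Using separation of variables $w = X(\xi)T(t)$:
  Eigenfunctions: $\sin(n\xi)$, $n = 1, 2, 3, \ldots$
  General solution: $w(\xi, t) = \sum c_n \sin(n\xi) e^{-2n^2 t}$
  Matching $w(\xi,0) = -2 \sin(\xi) + 2 \sin(3 \xi) + 2 \sin(5 \xi)$ term by term: $c_1=-2, c_3=2, c_5=2$.
Hence $w(\xi,t) = -2 e^{-2 t} \sin(\xi) + 2 e^{-18 t} \sin(3 \xi) + 2 e^{-50 t} \sin(5 \xi)$.
Transform back: $u(\xi,t) = e^{-t}w(\xi,t)$.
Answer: $u(\xi, t) = -2 e^{-3 t} \sin(\xi) + 2 e^{-19 t} \sin(3 \xi) + 2 e^{-51 t} \sin(5 \xi)$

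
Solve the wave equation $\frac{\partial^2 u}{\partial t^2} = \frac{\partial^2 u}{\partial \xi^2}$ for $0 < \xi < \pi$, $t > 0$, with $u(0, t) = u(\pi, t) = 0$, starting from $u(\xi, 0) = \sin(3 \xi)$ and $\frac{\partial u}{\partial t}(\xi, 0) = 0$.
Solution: Separating variables: $u = \sum [A_n \cos(\omega_n t) + B_n \sin(\omega_n t)] \sin(n\xi)$, $\omega_n = n$. From ICs: $A_3=1$.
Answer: $u(\xi, t) = \sin(3 \xi) \cos(3 t)$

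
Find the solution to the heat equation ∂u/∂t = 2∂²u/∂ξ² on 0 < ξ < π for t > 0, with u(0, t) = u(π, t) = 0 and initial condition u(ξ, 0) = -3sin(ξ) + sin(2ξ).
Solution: Using separation of variables u = X(ξ)T(t):
Eigenfunctions: sin(nξ), n = 1, 2, 3, ...
General solution: u(ξ, t) = Σ c_n sin(nξ) exp(-2n² t)
Matching u(ξ,0) = -3sin(ξ) + sin(2ξ) term by term: c_1=-3, c_2=1.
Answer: u(ξ, t) = -3exp(-2t)sin(ξ) + exp(-8t)sin(2ξ)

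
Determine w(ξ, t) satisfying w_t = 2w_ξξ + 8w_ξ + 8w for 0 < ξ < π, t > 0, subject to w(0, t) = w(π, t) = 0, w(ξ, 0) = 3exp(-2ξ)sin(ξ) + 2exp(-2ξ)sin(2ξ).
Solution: Substitute w = exp(-2ξ)u.
Then w_ξ = exp(-2ξ)(u_ξ - 2u), w_ξξ = exp(-2ξ)(u_ξξ - 4u_ξ + 4u), w_t = exp(-2ξ)u_t; substituting and dividing by exp(-2ξ), the lower-order terms cancel: u_t = 2u_ξξ (standard heat equation).
Data for u: u(ξ,0) = exp(2ξ)w(ξ,0) = 3sin(ξ) + 2sin(2ξ). The boundary conditions carry over: u(0,t) = u(π,t) = 0.
Separating variables: u = Σ c_n exp(-2n²t) sin(nξ). From u(ξ,0) = 3sin(ξ) + 2sin(2ξ): c_1=3, c_2=2.
So u(ξ,t) = 3exp(-2t)sin(ξ) + 2exp(-8t)sin(2ξ), and w(ξ,t) = exp(-2ξ)u(ξ,t).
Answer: w(ξ, t) = 3exp(-2t)exp(-2ξ)sin(ξ) + 2exp(-8t)exp(-2ξ)sin(2ξ)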